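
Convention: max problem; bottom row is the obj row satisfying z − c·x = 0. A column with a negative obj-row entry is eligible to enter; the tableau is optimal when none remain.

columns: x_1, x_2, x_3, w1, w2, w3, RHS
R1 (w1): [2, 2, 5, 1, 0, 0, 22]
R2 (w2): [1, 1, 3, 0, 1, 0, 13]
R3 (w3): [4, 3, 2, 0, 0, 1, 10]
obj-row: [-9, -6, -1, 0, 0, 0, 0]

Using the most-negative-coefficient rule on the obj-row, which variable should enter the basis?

x_1

Negative obj-row entries: x_1: -9, x_2: -6, x_3: -1.
The most negative is -9 in column x_1, so x_1 enters.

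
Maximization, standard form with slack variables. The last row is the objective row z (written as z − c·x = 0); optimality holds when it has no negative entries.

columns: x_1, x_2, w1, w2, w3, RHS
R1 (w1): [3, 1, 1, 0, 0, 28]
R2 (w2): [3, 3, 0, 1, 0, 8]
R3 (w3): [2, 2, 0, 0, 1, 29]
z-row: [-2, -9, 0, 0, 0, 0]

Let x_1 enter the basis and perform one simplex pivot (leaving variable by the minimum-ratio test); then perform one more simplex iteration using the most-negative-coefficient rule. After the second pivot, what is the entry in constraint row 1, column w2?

Ratio test on column x_1 — row 1: 28/3 = 28/3; row 2: 8/3 = 8/3; row 3: 29/2 = 29/2. Minimum is 8/3 at row 2 (w2 leaves); pivot element 3.
Divide row 2 by 3; eliminate column x_1 from the other rows.
Second iteration: most negative z-row entry is -7 in column x_2, so x_2 enters.
Ratio test on column x_2 — row 1: entry -2 ≤ 0; row 2: (8/3)/1 = 8/3; row 3: entry 0 ≤ 0. Minimum is 8/3 at row 2 (x_1 leaves); pivot element 1.
Divide row 2 by 1; eliminate column x_2 from the other rows.
After both pivots, the entry at constraint row 1, column w2 is -1/3.

-1/3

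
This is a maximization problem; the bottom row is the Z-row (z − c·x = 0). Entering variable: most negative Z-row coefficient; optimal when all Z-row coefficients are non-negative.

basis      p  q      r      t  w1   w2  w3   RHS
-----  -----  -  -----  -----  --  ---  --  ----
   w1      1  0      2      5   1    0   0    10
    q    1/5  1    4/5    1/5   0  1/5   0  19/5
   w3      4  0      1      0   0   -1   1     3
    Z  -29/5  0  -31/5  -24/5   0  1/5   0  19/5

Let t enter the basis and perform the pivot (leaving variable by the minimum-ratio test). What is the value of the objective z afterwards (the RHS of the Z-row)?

67/5

Ratio test on column t — row 1: 10/5 = 2; row 2: (19/5)/(1/5) = 19; row 3: entry 0 ≤ 0. Minimum is 2 at row 1 (w1 leaves); pivot element 5.
Pivot on row 1; the Z-row RHS becomes 19/5 − (-24/5)·2 = 67/5.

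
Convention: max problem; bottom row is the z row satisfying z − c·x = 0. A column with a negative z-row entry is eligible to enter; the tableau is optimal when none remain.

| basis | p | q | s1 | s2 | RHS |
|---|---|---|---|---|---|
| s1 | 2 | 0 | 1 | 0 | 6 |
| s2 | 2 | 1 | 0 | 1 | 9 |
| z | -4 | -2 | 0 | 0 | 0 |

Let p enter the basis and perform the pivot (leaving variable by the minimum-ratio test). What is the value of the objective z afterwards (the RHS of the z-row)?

12

Ratio test on column p — row 1: 6/2 = 3; row 2: 9/2 = 9/2. Minimum is 3 at row 1 (s1 leaves); pivot element 2.
Pivot on row 1; the z-row RHS becomes 0 − (-4)·3 = 12.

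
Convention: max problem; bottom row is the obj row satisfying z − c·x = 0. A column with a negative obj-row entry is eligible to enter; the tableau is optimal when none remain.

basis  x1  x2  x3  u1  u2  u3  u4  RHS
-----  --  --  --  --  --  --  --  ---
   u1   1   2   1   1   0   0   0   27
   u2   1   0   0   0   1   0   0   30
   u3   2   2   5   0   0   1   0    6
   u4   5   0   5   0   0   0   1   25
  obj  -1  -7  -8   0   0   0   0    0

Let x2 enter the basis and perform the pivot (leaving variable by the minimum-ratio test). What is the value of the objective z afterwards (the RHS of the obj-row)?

Ratio test on column x2 — row 1: 27/2 = 27/2; row 2: entry 0 ≤ 0; row 3: 6/2 = 3; row 4: entry 0 ≤ 0. Minimum is 3 at row 3 (u3 leaves); pivot element 2.
Pivot on row 3; the obj-row RHS becomes 0 − (-7)·3 = 21.

21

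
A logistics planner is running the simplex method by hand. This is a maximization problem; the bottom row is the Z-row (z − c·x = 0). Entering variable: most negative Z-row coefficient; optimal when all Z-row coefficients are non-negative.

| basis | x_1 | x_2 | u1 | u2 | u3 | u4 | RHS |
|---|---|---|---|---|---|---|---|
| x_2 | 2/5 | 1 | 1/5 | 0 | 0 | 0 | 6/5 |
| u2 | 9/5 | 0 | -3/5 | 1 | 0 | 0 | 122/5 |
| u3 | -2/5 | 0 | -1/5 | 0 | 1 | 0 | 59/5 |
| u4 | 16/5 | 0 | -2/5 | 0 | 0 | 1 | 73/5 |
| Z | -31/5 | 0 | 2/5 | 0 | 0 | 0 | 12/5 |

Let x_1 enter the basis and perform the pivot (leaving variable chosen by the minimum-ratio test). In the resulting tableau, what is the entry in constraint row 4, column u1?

-2

Ratio test on column x_1 — row 1: (6/5)/(2/5) = 3; row 2: (122/5)/(9/5) = 122/9; row 3: entry -2/5 ≤ 0; row 4: (73/5)/(16/5) = 73/16. Minimum is 3 at row 1 (x_2 leaves); pivot element 2/5.
Divide row 1 by 2/5; eliminate column x_1 from the other rows.
Row 4 update in column u1: -2/5 − (16/5)·(1/2) = -2.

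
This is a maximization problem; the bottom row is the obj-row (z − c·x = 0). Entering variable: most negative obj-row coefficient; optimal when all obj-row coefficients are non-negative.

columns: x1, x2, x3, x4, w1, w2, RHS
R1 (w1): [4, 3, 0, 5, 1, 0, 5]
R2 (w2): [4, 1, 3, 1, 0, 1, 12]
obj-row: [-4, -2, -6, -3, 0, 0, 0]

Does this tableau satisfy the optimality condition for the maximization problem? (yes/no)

no

The obj-row has a negative entry -6 in column x3, so it is not optimal.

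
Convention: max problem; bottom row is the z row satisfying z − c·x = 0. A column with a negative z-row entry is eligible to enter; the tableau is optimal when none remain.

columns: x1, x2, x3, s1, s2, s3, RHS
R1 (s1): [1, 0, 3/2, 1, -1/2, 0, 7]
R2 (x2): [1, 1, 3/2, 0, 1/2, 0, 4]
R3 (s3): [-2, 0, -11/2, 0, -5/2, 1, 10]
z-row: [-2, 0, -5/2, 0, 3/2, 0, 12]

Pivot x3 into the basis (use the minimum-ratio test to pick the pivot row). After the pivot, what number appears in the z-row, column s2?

7/3

Ratio test on column x3 — row 1: 7/(3/2) = 14/3; row 2: 4/(3/2) = 8/3; row 3: entry -11/2 ≤ 0. Minimum is 8/3 at row 2 (x2 leaves); pivot element 3/2.
Divide row 2 by 3/2; eliminate column x3 from the other rows.
z-row update in column s2: 3/2 − (-5/2)·(1/3) = 7/3.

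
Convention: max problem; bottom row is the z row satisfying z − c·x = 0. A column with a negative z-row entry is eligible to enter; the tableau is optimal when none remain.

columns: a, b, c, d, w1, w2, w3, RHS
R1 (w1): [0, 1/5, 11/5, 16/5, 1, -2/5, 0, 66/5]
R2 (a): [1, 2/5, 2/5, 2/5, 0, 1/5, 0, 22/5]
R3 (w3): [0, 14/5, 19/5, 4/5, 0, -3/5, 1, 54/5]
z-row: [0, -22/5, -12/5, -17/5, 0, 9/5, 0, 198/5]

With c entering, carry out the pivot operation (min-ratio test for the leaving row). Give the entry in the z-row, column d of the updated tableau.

Ratio test on column c — row 1: (66/5)/(11/5) = 6; row 2: (22/5)/(2/5) = 11; row 3: (54/5)/(19/5) = 54/19. Minimum is 54/19 at row 3 (w3 leaves); pivot element 19/5.
Divide row 3 by 19/5; eliminate column c from the other rows.
z-row update in column d: -17/5 − (-12/5)·(4/19) = -55/19.

-55/19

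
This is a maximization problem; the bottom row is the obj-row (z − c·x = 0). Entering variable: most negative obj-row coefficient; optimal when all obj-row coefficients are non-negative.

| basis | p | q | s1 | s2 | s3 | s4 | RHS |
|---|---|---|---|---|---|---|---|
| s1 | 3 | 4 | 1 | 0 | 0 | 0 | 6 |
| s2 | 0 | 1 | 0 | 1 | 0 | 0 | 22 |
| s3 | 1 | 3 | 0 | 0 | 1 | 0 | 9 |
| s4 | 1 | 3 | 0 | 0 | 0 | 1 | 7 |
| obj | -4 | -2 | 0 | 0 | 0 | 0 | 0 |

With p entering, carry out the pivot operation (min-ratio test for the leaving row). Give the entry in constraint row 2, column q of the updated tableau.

Ratio test on column p — row 1: 6/3 = 2; row 2: entry 0 ≤ 0; row 3: 9/1 = 9; row 4: 7/1 = 7. Minimum is 2 at row 1 (s1 leaves); pivot element 3.
Divide row 1 by 3; eliminate column p from the other rows.
Row 2 update in column q: 1 − 0·(4/3) = 1.

1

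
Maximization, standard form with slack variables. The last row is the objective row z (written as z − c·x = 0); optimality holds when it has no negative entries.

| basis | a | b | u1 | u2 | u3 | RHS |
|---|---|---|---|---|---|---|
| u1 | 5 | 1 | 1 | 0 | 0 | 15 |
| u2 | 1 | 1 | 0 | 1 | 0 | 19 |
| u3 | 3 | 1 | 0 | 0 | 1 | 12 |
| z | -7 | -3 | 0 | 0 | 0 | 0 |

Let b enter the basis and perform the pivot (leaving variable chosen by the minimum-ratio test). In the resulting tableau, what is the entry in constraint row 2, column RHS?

Ratio test on column b — row 1: 15/1 = 15; row 2: 19/1 = 19; row 3: 12/1 = 12. Minimum is 12 at row 3 (u3 leaves); pivot element 1.
Divide row 3 by 1; eliminate column b from the other rows.
Row 2 update in column RHS: 19 − 1·12 = 7.

7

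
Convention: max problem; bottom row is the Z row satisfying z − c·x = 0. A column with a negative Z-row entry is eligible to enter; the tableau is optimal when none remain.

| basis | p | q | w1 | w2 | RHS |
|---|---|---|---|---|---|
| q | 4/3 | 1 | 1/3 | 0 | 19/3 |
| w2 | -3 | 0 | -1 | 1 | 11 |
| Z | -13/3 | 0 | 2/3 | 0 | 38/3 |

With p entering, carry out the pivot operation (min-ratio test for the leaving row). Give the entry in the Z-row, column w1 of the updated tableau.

Ratio test on column p — row 1: (19/3)/(4/3) = 19/4; row 2: entry -3 ≤ 0. Minimum is 19/4 at row 1 (q leaves); pivot element 4/3.
Divide row 1 by 4/3; eliminate column p from the other rows.
Z-row update in column w1: 2/3 − (-13/3)·(1/4) = 7/4.

7/4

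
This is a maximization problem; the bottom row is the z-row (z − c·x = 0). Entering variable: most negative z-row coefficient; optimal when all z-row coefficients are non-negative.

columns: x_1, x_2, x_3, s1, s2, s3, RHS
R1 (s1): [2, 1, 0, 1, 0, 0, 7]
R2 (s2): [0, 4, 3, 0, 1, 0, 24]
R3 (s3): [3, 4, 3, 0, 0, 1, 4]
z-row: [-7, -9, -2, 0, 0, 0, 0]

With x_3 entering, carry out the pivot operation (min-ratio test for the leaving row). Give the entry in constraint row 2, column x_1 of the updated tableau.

Ratio test on column x_3 — row 1: entry 0 ≤ 0; row 2: 24/3 = 8; row 3: 4/3 = 4/3. Minimum is 4/3 at row 3 (s3 leaves); pivot element 3.
Divide row 3 by 3; eliminate column x_3 from the other rows.
Row 2 update in column x_1: 0 − 3·1 = -3.

-3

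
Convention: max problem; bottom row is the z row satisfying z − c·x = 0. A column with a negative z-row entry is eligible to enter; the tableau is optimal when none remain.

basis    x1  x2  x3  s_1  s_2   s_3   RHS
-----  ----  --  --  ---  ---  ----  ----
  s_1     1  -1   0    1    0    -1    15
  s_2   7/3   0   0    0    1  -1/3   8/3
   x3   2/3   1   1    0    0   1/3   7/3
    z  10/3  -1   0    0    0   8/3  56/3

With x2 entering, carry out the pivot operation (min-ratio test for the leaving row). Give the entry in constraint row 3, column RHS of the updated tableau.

Ratio test on column x2 — row 1: entry -1 ≤ 0; row 2: entry 0 ≤ 0; row 3: (7/3)/1 = 7/3. Minimum is 7/3 at row 3 (x3 leaves); pivot element 1.
Divide row 3 by 1; eliminate column x2 from the other rows.
In the new row 3, the RHS entry is the old entry divided by the pivot: (7/3)/1 = 7/3.

7/3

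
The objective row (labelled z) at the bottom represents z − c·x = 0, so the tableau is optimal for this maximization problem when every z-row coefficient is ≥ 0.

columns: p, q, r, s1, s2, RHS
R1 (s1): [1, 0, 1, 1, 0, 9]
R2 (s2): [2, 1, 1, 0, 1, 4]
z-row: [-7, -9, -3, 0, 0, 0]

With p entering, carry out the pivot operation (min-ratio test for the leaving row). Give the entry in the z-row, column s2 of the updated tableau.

7/2

Ratio test on column p — row 1: 9/1 = 9; row 2: 4/2 = 2. Minimum is 2 at row 2 (s2 leaves); pivot element 2.
Divide row 2 by 2; eliminate column p from the other rows.
z-row update in column s2: 0 − (-7)·(1/2) = 7/2.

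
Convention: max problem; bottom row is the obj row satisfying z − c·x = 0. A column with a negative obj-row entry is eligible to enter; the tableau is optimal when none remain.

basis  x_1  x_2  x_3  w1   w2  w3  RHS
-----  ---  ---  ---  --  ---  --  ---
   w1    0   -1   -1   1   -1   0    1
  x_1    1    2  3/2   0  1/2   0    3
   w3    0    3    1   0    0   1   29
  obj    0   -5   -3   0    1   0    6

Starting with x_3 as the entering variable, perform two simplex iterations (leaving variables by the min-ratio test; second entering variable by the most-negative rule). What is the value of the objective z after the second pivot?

Ratio test on column x_3 — row 1: entry -1 ≤ 0; row 2: 3/(3/2) = 2; row 3: 29/1 = 29. Minimum is 2 at row 2 (x_1 leaves); pivot element 3/2.
Pivot on row 2; the obj-row RHS becomes 6 − (-3)·2 = 12.
Next entering variable (most negative obj-row entry -1): x_2.
Ratio test on column x_2 — row 1: 3/(1/3) = 9; row 2: 2/(4/3) = 3/2; row 3: 27/(5/3) = 81/5. Minimum is 3/2 at row 2 (x_3 leaves); pivot element 4/3.
After the second pivot the obj-row RHS is 12 − (-1)·(3/2) = 27/2.

27/2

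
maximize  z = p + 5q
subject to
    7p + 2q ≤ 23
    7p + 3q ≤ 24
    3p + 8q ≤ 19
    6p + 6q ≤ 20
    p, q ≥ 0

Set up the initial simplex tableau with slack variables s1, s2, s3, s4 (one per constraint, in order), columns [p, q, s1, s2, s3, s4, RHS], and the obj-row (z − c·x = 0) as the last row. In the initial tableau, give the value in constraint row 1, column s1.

1

Slack s1 belongs to constraint 1; its column is the unit vector e_1, so the entry in row 1 is 1.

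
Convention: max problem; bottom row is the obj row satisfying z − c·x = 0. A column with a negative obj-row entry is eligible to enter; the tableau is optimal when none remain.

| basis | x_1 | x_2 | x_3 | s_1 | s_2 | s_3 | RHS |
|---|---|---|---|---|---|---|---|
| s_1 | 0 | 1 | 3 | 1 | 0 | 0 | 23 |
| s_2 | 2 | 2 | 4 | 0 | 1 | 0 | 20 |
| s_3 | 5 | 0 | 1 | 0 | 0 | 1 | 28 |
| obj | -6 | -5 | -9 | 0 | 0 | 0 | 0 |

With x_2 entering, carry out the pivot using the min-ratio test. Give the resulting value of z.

Ratio test on column x_2 — row 1: 23/1 = 23; row 2: 20/2 = 10; row 3: entry 0 ≤ 0. Minimum is 10 at row 2 (s_2 leaves); pivot element 2.
Pivot on row 2; the obj-row RHS becomes 0 − (-5)·10 = 50.

50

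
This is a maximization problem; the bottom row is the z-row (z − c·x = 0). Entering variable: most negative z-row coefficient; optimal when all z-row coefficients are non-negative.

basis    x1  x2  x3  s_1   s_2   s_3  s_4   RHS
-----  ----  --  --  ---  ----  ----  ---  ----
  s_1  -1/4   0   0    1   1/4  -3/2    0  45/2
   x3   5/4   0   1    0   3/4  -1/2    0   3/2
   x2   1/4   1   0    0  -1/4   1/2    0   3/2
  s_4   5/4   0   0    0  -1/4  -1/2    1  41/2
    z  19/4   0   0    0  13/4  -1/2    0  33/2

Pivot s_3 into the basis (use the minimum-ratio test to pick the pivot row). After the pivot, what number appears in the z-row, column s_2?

3

Ratio test on column s_3 — row 1: entry -3/2 ≤ 0; row 2: entry -1/2 ≤ 0; row 3: (3/2)/(1/2) = 3; row 4: entry -1/2 ≤ 0. Minimum is 3 at row 3 (x2 leaves); pivot element 1/2.
Divide row 3 by 1/2; eliminate column s_3 from the other rows.
z-row update in column s_2: 13/4 − (-1/2)·(-1/2) = 3.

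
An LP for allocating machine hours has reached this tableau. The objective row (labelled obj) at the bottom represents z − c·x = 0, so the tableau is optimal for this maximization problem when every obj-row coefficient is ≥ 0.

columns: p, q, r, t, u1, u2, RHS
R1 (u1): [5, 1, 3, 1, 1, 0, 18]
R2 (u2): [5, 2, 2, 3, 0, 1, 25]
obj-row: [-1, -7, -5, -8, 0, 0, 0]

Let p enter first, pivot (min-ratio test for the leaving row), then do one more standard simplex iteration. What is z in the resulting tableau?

309/10

Ratio test on column p — row 1: 18/5 = 18/5; row 2: 25/5 = 5. Minimum is 18/5 at row 1 (u1 leaves); pivot element 5.
Pivot on row 1; the obj-row RHS becomes 0 − (-1)·(18/5) = 18/5.
Next entering variable (most negative obj-row entry -39/5): t.
Ratio test on column t — row 1: (18/5)/(1/5) = 18; row 2: 7/2 = 7/2. Minimum is 7/2 at row 2 (u2 leaves); pivot element 2.
After the second pivot the obj-row RHS is 18/5 − (-39/5)·(7/2) = 309/10.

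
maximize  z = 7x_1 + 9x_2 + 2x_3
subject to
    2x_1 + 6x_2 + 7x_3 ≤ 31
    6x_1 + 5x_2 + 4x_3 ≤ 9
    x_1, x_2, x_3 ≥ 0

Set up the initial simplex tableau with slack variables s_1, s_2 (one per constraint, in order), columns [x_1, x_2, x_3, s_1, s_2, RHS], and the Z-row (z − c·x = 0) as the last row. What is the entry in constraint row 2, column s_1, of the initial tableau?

Slack s_1 belongs to constraint 1; its column is the unit vector e_1, so the entry in row 2 is 0.

0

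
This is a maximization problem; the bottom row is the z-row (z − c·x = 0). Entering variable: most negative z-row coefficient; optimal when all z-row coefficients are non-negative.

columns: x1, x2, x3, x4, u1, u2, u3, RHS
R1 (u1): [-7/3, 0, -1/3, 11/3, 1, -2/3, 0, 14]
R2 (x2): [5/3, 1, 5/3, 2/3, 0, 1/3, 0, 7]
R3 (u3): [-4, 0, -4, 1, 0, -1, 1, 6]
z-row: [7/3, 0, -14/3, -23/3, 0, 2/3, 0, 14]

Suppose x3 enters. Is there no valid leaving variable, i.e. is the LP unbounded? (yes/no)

no

Column x3 has positive entries in row(s) 2, so the ratio test bounds it — not unbounded.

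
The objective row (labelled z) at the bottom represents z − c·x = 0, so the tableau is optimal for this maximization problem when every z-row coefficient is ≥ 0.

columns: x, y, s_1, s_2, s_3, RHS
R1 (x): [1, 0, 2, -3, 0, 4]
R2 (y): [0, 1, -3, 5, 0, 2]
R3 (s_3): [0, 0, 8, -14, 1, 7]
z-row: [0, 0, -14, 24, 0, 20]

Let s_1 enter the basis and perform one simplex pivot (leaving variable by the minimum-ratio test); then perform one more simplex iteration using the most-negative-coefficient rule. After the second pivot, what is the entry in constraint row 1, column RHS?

Ratio test on column s_1 — row 1: 4/2 = 2; row 2: entry -3 ≤ 0; row 3: 7/8 = 7/8. Minimum is 7/8 at row 3 (s_3 leaves); pivot element 8.
Divide row 3 by 8; eliminate column s_1 from the other rows.
Second iteration: most negative z-row entry is -1/2 in column s_2, so s_2 enters.
Ratio test on column s_2 — row 1: (9/4)/(1/2) = 9/2; row 2: entry -1/4 ≤ 0; row 3: entry -7/4 ≤ 0. Minimum is 9/2 at row 1 (x leaves); pivot element 1/2.
Divide row 1 by 1/2; eliminate column s_2 from the other rows.
After both pivots, the entry at constraint row 1, column RHS is 9/2.

9/2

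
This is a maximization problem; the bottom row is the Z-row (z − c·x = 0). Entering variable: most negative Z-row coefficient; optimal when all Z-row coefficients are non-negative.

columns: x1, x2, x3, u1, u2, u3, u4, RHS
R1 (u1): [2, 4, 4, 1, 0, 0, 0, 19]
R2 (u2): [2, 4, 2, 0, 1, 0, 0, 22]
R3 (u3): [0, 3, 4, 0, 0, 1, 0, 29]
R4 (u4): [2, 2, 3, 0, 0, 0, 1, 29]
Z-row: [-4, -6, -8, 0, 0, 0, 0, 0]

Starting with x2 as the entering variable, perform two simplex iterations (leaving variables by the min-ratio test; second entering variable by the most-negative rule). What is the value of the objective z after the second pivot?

Ratio test on column x2 — row 1: 19/4 = 19/4; row 2: 22/4 = 11/2; row 3: 29/3 = 29/3; row 4: 29/2 = 29/2. Minimum is 19/4 at row 1 (u1 leaves); pivot element 4.
Pivot on row 1; the Z-row RHS becomes 0 − (-6)·(19/4) = 57/2.
Next entering variable (most negative Z-row entry -2): x3.
Ratio test on column x3 — row 1: (19/4)/1 = 19/4; row 2: entry -2 ≤ 0; row 3: (59/4)/1 = 59/4; row 4: (39/2)/1 = 39/2. Minimum is 19/4 at row 1 (x2 leaves); pivot element 1.
After the second pivot the Z-row RHS is 57/2 − (-2)·(19/4) = 38.

38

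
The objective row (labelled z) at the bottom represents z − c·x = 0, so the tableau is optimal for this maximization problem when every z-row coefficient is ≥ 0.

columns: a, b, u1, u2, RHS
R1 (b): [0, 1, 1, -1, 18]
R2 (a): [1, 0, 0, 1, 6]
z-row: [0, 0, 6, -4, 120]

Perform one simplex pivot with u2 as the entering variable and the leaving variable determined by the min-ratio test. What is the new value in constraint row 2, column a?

Ratio test on column u2 — row 1: entry -1 ≤ 0; row 2: 6/1 = 6. Minimum is 6 at row 2 (a leaves); pivot element 1.
Divide row 2 by 1; eliminate column u2 from the other rows.
In the new row 2, the a entry is the old entry divided by the pivot: 1/1 = 1.

1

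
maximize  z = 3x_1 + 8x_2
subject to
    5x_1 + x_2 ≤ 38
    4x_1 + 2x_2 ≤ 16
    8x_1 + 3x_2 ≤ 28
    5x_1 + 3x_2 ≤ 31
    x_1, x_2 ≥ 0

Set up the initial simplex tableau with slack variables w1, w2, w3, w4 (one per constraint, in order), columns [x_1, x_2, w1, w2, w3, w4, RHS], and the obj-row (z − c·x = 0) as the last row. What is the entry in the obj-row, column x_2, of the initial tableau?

The obj-row carries the negated objective coefficients: the x_2 entry is -8.

-8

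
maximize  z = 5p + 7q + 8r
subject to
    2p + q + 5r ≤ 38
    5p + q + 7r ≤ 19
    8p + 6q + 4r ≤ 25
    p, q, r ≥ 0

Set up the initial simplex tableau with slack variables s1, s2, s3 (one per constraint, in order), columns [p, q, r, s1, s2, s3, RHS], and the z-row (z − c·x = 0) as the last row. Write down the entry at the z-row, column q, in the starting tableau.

The z-row carries the negated objective coefficients: the q entry is -7.

-7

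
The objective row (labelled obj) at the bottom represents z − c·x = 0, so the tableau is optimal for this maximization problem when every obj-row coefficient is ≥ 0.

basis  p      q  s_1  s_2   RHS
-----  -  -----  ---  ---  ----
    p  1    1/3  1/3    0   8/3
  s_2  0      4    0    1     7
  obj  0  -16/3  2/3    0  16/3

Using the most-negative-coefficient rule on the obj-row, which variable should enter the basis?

Negative obj-row entries: q: -16/3.
The most negative is -16/3 in column q, so q enters.

q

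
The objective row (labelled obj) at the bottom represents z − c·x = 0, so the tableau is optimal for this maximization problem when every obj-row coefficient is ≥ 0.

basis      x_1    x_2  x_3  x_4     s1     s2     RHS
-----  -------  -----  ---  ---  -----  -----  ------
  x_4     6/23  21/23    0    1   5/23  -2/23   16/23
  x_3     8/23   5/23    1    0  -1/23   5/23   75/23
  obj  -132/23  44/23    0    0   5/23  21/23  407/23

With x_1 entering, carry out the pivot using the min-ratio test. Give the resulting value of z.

33

Ratio test on column x_1 — row 1: (16/23)/(6/23) = 8/3; row 2: (75/23)/(8/23) = 75/8. Minimum is 8/3 at row 1 (x_4 leaves); pivot element 6/23.
Pivot on row 1; the obj-row RHS becomes 407/23 − (-132/23)·(8/3) = 33.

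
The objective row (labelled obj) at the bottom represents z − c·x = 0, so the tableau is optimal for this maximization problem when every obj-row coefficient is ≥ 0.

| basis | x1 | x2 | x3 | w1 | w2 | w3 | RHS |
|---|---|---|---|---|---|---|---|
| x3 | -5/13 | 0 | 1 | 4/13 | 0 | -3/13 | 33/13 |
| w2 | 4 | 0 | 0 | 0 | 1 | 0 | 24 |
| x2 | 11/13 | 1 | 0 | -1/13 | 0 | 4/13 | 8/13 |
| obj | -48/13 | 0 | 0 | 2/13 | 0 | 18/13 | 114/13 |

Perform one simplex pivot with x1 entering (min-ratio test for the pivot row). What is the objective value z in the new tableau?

Ratio test on column x1 — row 1: entry -5/13 ≤ 0; row 2: 24/4 = 6; row 3: (8/13)/(11/13) = 8/11. Minimum is 8/11 at row 3 (x2 leaves); pivot element 11/13.
Pivot on row 3; the obj-row RHS becomes 114/13 − (-48/13)·(8/11) = 126/11.

126/11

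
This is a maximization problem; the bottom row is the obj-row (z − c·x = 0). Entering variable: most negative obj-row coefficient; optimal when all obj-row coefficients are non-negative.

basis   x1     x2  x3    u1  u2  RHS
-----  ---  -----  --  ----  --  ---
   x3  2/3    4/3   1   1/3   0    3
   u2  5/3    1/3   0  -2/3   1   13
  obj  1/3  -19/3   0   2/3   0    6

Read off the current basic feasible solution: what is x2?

x2 is not in the basis, so in the current basic feasible solution x2 = 0.

0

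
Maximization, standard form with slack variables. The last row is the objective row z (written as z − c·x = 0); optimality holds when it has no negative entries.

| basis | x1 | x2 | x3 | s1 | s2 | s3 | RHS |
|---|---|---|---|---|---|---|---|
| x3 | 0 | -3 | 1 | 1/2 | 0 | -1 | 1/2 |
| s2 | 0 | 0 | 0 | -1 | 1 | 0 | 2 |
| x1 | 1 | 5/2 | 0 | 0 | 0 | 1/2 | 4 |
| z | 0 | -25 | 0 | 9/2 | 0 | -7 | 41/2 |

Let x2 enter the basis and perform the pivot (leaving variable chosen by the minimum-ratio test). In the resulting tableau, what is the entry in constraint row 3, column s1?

Ratio test on column x2 — row 1: entry -3 ≤ 0; row 2: entry 0 ≤ 0; row 3: 4/(5/2) = 8/5. Minimum is 8/5 at row 3 (x1 leaves); pivot element 5/2.
Divide row 3 by 5/2; eliminate column x2 from the other rows.
In the new row 3, the s1 entry is the old entry divided by the pivot: 0/(5/2) = 0.

0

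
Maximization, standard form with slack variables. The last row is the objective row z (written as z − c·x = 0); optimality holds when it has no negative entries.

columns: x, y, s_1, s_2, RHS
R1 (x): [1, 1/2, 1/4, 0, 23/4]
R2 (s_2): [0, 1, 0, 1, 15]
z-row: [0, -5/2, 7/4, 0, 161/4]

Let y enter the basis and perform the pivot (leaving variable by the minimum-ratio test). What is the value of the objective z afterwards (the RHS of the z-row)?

69

Ratio test on column y — row 1: (23/4)/(1/2) = 23/2; row 2: 15/1 = 15. Minimum is 23/2 at row 1 (x leaves); pivot element 1/2.
Pivot on row 1; the z-row RHS becomes 161/4 − (-5/2)·(23/2) = 69.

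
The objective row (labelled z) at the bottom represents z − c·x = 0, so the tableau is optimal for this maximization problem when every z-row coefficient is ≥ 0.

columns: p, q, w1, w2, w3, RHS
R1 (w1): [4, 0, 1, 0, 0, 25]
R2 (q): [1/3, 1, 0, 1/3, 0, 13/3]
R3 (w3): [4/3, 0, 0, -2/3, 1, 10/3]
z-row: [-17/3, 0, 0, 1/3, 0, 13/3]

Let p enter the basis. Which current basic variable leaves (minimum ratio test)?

Column p entries and ratios — w1: 25/4 = 25/4; q: (13/3)/(1/3) = 13; w3: (10/3)/(4/3) = 5/2.
Smallest ratio is 5/2 in the row of w3, so w3 leaves.

w3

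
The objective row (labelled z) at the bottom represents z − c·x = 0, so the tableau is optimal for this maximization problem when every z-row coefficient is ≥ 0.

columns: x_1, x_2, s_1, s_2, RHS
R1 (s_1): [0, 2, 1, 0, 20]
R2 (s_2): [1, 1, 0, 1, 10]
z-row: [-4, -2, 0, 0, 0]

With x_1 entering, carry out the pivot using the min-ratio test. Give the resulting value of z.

Ratio test on column x_1 — row 1: entry 0 ≤ 0; row 2: 10/1 = 10. Minimum is 10 at row 2 (s_2 leaves); pivot element 1.
Pivot on row 2; the z-row RHS becomes 0 − (-4)·10 = 40.

40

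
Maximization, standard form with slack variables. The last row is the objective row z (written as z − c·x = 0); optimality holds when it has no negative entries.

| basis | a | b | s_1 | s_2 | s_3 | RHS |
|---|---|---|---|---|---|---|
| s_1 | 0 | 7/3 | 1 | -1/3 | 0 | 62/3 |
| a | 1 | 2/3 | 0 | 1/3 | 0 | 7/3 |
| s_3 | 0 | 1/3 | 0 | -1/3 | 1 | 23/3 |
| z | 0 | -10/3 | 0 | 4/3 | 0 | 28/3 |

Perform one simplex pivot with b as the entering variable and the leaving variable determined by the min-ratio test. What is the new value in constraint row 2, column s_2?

1/2

Ratio test on column b — row 1: (62/3)/(7/3) = 62/7; row 2: (7/3)/(2/3) = 7/2; row 3: (23/3)/(1/3) = 23. Minimum is 7/2 at row 2 (a leaves); pivot element 2/3.
Divide row 2 by 2/3; eliminate column b from the other rows.
In the new row 2, the s_2 entry is the old entry divided by the pivot: (1/3)/(2/3) = 1/2.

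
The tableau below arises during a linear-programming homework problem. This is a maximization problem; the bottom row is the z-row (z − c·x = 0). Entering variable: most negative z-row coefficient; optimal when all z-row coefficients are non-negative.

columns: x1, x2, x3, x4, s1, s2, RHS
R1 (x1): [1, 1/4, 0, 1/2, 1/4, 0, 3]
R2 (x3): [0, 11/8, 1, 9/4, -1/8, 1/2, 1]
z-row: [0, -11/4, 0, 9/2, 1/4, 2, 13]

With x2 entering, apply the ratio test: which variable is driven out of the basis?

x3

Column x2 entries and ratios — x1: 3/(1/4) = 12; x3: 1/(11/8) = 8/11.
Smallest ratio is 8/11 in the row of x3, so x3 leaves.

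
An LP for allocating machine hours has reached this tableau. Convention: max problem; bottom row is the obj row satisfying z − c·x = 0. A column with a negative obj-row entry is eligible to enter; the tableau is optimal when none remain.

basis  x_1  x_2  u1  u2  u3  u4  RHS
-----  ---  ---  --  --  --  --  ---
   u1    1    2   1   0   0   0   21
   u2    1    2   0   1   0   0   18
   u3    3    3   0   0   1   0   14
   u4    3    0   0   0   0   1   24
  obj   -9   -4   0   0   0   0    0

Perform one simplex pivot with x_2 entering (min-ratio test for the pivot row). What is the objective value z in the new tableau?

56/3

Ratio test on column x_2 — row 1: 21/2 = 21/2; row 2: 18/2 = 9; row 3: 14/3 = 14/3; row 4: entry 0 ≤ 0. Minimum is 14/3 at row 3 (u3 leaves); pivot element 3.
Pivot on row 3; the obj-row RHS becomes 0 − (-4)·(14/3) = 56/3.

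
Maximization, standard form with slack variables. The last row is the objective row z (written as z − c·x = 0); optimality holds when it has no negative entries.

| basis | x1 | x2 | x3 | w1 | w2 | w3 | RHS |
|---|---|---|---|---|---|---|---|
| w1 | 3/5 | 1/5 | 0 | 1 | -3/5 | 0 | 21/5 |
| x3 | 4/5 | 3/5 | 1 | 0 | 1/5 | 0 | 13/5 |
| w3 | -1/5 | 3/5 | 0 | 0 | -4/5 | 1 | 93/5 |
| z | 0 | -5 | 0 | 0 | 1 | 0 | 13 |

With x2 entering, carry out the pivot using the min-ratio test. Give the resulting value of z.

Ratio test on column x2 — row 1: (21/5)/(1/5) = 21; row 2: (13/5)/(3/5) = 13/3; row 3: (93/5)/(3/5) = 31. Minimum is 13/3 at row 2 (x3 leaves); pivot element 3/5.
Pivot on row 2; the z-row RHS becomes 13 − (-5)·(13/3) = 104/3.

104/3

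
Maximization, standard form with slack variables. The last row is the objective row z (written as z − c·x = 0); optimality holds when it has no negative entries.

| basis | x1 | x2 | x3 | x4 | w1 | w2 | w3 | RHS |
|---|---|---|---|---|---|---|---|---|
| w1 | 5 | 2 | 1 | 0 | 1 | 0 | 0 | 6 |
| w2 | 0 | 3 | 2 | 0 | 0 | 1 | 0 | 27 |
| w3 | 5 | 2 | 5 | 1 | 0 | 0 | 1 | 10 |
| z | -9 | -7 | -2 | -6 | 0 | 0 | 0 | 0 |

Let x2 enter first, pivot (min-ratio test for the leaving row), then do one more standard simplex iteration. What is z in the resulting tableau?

45

Ratio test on column x2 — row 1: 6/2 = 3; row 2: 27/3 = 9; row 3: 10/2 = 5. Minimum is 3 at row 1 (w1 leaves); pivot element 2.
Pivot on row 1; the z-row RHS becomes 0 − (-7)·3 = 21.
Next entering variable (most negative z-row entry -6): x4.
Ratio test on column x4 — row 1: entry 0 ≤ 0; row 2: entry 0 ≤ 0; row 3: 4/1 = 4. Minimum is 4 at row 3 (w3 leaves); pivot element 1.
After the second pivot the z-row RHS is 21 − (-6)·4 = 45.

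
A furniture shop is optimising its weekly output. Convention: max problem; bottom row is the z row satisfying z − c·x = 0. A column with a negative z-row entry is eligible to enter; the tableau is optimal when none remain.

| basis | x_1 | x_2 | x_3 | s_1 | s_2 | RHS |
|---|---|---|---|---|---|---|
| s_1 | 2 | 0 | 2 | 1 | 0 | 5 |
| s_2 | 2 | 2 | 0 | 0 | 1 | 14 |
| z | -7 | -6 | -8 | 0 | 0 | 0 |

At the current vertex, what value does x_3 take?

0

x_3 is not in the basis, so in the current basic feasible solution x_3 = 0.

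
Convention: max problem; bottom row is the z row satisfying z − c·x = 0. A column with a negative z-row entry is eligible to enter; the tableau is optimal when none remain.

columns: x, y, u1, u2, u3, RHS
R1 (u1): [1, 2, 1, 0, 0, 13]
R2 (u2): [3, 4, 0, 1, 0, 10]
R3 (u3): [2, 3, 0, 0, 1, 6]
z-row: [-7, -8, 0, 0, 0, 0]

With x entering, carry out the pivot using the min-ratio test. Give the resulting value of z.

Ratio test on column x — row 1: 13/1 = 13; row 2: 10/3 = 10/3; row 3: 6/2 = 3. Minimum is 3 at row 3 (u3 leaves); pivot element 2.
Pivot on row 3; the z-row RHS becomes 0 − (-7)·3 = 21.

21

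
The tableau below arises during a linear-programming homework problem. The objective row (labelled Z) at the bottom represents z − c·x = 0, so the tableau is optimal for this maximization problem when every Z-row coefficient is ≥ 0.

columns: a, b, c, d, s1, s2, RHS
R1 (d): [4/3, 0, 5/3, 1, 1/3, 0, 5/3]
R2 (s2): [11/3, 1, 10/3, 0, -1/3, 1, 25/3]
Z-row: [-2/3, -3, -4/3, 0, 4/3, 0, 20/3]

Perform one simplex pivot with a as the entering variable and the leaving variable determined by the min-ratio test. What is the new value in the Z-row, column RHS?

15/2

Ratio test on column a — row 1: (5/3)/(4/3) = 5/4; row 2: (25/3)/(11/3) = 25/11. Minimum is 5/4 at row 1 (d leaves); pivot element 4/3.
Divide row 1 by 4/3; eliminate column a from the other rows.
Z-row update in column RHS: 20/3 − (-2/3)·(5/4) = 15/2.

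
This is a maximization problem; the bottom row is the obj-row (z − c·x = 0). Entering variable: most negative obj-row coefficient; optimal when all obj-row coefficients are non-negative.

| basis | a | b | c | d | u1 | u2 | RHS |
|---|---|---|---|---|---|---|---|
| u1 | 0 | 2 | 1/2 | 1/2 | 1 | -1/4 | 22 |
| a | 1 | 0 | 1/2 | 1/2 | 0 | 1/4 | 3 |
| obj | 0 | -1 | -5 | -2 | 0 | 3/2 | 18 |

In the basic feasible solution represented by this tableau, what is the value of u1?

22

u1 is basic (row 1); its value is the RHS of that row, 22.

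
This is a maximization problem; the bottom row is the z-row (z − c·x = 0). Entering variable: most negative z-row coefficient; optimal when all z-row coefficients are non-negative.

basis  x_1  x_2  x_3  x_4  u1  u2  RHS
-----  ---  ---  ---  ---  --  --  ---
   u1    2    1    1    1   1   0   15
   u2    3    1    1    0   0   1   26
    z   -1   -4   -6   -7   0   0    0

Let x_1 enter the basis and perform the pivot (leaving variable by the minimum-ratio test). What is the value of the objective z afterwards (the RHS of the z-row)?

Ratio test on column x_1 — row 1: 15/2 = 15/2; row 2: 26/3 = 26/3. Minimum is 15/2 at row 1 (u1 leaves); pivot element 2.
Pivot on row 1; the z-row RHS becomes 0 − (-1)·(15/2) = 15/2.

15/2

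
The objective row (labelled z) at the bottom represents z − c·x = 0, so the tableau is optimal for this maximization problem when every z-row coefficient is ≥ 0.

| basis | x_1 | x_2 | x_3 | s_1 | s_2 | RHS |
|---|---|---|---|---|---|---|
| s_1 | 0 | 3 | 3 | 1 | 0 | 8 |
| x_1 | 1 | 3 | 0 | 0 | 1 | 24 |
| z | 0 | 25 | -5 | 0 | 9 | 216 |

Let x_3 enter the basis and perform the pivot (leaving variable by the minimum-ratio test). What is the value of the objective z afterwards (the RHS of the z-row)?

Ratio test on column x_3 — row 1: 8/3 = 8/3; row 2: entry 0 ≤ 0. Minimum is 8/3 at row 1 (s_1 leaves); pivot element 3.
Pivot on row 1; the z-row RHS becomes 216 − (-5)·(8/3) = 688/3.

688/3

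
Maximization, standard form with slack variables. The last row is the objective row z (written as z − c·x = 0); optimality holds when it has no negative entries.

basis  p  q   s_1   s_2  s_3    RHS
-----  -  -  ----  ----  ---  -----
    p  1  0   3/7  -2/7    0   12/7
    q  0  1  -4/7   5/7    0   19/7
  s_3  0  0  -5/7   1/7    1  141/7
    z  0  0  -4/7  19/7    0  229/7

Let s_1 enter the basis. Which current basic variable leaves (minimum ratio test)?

p

Column s_1 entries and ratios — p: (12/7)/(3/7) = 4; q: -4/7 ≤ 0, skip; s_3: -5/7 ≤ 0, skip.
Smallest ratio is 4 in the row of p, so p leaves.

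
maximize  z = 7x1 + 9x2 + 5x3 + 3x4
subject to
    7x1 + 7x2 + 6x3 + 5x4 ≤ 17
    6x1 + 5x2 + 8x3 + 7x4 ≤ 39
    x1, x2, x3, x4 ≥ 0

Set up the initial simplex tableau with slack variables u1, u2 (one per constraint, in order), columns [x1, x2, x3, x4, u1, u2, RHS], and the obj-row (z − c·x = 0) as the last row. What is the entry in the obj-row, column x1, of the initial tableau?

The obj-row carries the negated objective coefficients: the x1 entry is -7.

-7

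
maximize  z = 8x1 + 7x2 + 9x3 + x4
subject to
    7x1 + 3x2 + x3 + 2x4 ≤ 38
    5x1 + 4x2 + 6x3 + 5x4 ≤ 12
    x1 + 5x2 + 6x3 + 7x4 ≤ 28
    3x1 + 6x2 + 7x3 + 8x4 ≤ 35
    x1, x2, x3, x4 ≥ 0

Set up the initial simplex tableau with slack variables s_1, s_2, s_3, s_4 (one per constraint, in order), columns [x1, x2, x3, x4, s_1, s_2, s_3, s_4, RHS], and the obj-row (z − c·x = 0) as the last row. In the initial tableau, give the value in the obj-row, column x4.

The obj-row carries the negated objective coefficients: the x4 entry is -1.

-1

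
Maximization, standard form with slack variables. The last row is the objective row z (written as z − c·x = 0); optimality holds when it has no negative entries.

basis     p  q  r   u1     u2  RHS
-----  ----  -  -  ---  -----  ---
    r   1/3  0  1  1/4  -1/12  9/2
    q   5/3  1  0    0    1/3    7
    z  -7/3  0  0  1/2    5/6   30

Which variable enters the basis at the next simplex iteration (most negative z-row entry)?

p

Negative z-row entries: p: -7/3.
The most negative is -7/3 in column p, so p enters.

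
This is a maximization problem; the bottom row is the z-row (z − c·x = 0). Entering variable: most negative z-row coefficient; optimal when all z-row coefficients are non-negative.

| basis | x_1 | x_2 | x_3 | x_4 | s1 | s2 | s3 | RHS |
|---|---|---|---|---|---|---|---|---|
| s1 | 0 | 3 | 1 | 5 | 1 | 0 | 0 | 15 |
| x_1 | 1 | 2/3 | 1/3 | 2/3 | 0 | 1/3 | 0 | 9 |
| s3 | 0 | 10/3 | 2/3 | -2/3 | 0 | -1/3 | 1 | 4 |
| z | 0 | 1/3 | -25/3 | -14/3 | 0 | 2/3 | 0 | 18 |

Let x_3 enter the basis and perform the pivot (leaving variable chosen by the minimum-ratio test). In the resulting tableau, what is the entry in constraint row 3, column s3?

3/2

Ratio test on column x_3 — row 1: 15/1 = 15; row 2: 9/(1/3) = 27; row 3: 4/(2/3) = 6. Minimum is 6 at row 3 (s3 leaves); pivot element 2/3.
Divide row 3 by 2/3; eliminate column x_3 from the other rows.
In the new row 3, the s3 entry is the old entry divided by the pivot: 1/(2/3) = 3/2.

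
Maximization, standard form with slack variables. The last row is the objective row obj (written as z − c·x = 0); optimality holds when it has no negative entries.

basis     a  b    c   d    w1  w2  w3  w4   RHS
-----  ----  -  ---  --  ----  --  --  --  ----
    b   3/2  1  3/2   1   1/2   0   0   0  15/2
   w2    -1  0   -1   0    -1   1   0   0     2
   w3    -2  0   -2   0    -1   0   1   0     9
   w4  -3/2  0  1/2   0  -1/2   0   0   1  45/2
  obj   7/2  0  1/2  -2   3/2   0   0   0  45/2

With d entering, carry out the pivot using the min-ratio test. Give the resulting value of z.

Ratio test on column d — row 1: (15/2)/1 = 15/2; row 2: entry 0 ≤ 0; row 3: entry 0 ≤ 0; row 4: entry 0 ≤ 0. Minimum is 15/2 at row 1 (b leaves); pivot element 1.
Pivot on row 1; the obj-row RHS becomes 45/2 − (-2)·(15/2) = 75/2.

75/2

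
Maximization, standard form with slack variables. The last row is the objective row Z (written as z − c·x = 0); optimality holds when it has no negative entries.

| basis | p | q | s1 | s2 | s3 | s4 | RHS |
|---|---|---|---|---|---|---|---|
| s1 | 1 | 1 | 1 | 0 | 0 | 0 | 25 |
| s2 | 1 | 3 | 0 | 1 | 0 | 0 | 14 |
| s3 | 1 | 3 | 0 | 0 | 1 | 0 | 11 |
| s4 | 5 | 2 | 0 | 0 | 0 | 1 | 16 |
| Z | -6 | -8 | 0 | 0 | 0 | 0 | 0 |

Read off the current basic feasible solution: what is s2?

s2 is basic (row 2); its value is the RHS of that row, 14.

14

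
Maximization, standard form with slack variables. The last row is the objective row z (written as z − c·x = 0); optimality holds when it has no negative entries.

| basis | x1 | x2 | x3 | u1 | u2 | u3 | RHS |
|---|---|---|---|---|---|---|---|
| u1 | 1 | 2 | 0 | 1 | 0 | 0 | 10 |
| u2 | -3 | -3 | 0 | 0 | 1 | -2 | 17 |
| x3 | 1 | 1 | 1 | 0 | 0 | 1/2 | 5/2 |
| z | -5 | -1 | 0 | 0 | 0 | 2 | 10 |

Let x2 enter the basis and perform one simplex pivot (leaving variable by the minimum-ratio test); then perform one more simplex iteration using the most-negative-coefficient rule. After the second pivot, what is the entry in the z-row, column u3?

9/2

Ratio test on column x2 — row 1: 10/2 = 5; row 2: entry -3 ≤ 0; row 3: (5/2)/1 = 5/2. Minimum is 5/2 at row 3 (x3 leaves); pivot element 1.
Divide row 3 by 1; eliminate column x2 from the other rows.
Second iteration: most negative z-row entry is -4 in column x1, so x1 enters.
Ratio test on column x1 — row 1: entry -1 ≤ 0; row 2: entry 0 ≤ 0; row 3: (5/2)/1 = 5/2. Minimum is 5/2 at row 3 (x2 leaves); pivot element 1.
Divide row 3 by 1; eliminate column x1 from the other rows.
After both pivots, the entry at the z-row, column u3 is 9/2.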